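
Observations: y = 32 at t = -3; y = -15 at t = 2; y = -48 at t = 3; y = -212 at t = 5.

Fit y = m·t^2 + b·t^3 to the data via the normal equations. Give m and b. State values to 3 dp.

Normal-equation sums: Σt^2·t^2 = 803, Σt^2·t^3 = 3157, Σt^3·t^3 = 17147.
For Aᵀy: Σt^2·y = -5504, Σt^3·y = -28780.
So AᵀA·[m, b]ᵀ = Aᵀy: [[803, 3157]; [3157, 17147]]·[m, b]ᵀ = [-5504, -28780]ᵀ.
Δ = 803·17147 − 3157² = 3802392.
m = ((-5504)·17147 − 3157·(-28780))/3802392 = -293219/316866; b = (803·(-28780) − 3157·(-5504))/3802392 = -43441/28806.

m = -0.925, b = -1.508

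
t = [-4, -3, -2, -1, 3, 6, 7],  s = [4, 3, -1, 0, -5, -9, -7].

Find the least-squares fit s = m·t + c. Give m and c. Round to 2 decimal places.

m = -1.08, c = -1.22

Setting ∂/∂m … = 0 gives: 124·m + 6·c = -141;  6·m + 7·c = -15.
det = 124·7 − 6² = 832.
m = ((-141)·7 − 6·(-15))/832 = -69/64; c = (124·(-15) − 6·(-141))/832 = -39/32.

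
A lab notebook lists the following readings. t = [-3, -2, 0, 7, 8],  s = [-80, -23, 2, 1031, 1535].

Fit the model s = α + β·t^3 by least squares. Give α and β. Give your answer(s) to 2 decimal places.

Compute the Gram sums: Σ1 = 5, Σt^3 = 820, Σt^3·t^3 = 380586.
Right-hand side: Σs = 2465, Σt^3·s = 1141897.
Eliminating β: 380586·(row 1) − 820·(row 2) gives 1230530·α = 380586·2465 − 820·1141897 = 1788950, so α = 178895/123053.
Then β = (1141897 − 820·(178895/123053))/380586 = 737637/246106.

α = 1.45, β = 3.00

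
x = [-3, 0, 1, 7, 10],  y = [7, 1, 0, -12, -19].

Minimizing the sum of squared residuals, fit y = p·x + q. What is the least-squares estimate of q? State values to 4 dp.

q = 1.3474

Compute the Gram sums: Σx·x = 159, Σx = 15, Σ1 = 5.
And Σx·y = -295, Σy = -23.
det = 159·5 − 15² = 570.
p = ((-295)·5 − 15·(-23))/570 = -113/57; q = (159·(-23) − 15·(-295))/570 = 128/95.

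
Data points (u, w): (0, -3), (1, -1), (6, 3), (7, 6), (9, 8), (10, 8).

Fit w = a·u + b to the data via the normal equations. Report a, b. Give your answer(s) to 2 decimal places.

a = 1.12, b = -2.64

With design matrix X, XᵀX = [[267, 33]; [33, 6]] and Xᵀw = [211, 21]ᵀ.
det = 267·6 − 33² = 513.
a = (211·6 − 33·21)/513 = 191/171; b = (267·21 − 33·211)/513 = -452/171.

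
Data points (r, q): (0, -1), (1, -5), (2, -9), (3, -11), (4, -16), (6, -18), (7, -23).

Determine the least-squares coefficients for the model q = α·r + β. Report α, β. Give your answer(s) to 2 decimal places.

Setting ∂/∂α … = 0 gives: 115·α + 23·β = -389;  23·α + 7·β = -83.
(Σr·r = 115, Σr = 23, Σ1 = 7, Σr·q = -389, Σq = -83.)
det = 115·7 − 23² = 276.
α = ((-389)·7 − 23·(-83))/276 = -407/138; β = (115·(-83) − 23·(-389))/276 = -13/6.

α = -2.95, β = -2.17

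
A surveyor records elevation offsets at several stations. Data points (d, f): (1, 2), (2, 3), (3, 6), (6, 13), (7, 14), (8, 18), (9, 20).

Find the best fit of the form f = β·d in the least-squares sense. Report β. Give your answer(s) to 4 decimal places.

β = 2.1557

MᵀM·[β]ᵀ = Mᵀf reads: 244·β = 526.
(Σd·d = 244, Σd·f = 526.)
β = 526/244 = 2.15574.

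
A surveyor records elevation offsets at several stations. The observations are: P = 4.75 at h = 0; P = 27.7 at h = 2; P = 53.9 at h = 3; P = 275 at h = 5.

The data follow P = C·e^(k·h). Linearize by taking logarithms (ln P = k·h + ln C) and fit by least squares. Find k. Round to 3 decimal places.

With ln Pᵢ as the transformed response and hᵢ as the regressor:
Σh = 10.0000, Σ(h)² = 38.0000, Σln P = 14.4835, Σh·ln P = 46.6881.
Normal system: [[38.0000, 10.0000]; [10.0000, 4]]·[k, ln C]ᵀ = [46.6881, 14.4835]ᵀ.
Δ = 38.0000·4 − (10.0000)² = 52.0000; k = (46.6881·4 − 10.0000·14.4835)/52.0000 = 0.80611, ln C = (38.0000·14.4835 − 10.0000·46.6881)/52.0000 = 1.60560.

k = 0.806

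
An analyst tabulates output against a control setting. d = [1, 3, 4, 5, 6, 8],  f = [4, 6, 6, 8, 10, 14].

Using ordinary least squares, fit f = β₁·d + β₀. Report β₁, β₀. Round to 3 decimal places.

β₁ = 1.424, β₀ = 1.593

XᵀX·[β₁, β₀]ᵀ = Xᵀf reads: 151·β₁ + 27·β₀ = 258;  27·β₁ + 6·β₀ = 48.
Eliminating β₀: 6·(row 1) − 27·(row 2) gives 177·β₁ = 6·258 − 27·48 = 252, so β₁ = 84/59.
Then β₀ = (48 − 27·(84/59))/6 = 94/59.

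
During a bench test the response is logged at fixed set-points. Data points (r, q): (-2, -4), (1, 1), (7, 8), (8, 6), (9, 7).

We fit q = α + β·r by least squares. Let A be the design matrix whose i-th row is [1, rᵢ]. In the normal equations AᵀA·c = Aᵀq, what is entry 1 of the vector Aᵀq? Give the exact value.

Entry 1 ↔ basis 1, so (Aᵀq)_{1} = Σᵢ qᵢ = (1)·(-4) + (1)·(1) + (1)·(8) + (1)·(6) + (1)·(7) = 18.

18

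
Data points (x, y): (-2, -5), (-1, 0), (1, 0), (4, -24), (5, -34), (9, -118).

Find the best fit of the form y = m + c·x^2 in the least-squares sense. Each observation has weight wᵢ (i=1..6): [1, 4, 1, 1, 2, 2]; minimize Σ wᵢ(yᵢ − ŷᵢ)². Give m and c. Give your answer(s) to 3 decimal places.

m = 1.439, c = -1.472

Entries of MᵀWM: Σwᵢ·1 = 11, Σwᵢ·x^2 = 237, Σwᵢ·x^2·x^2 = 14649.
For MᵀWy: Σwᵢ·y = -333, Σwᵢ·x^2·y = -21220.
Eliminating c: 14649·(row 1) − 237·(row 2) gives 104970·m = 14649·(-333) − 237·(-21220) = 151023, so m = 50341/34990.
Then c = ((-21220) − 237·(50341/34990))/14649 = -154499/104970.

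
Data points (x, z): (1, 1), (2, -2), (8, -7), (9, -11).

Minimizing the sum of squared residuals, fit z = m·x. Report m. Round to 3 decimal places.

The normal equations are: 150·m = -158.
m = (-158)/150 = -1.05333.

m = -1.053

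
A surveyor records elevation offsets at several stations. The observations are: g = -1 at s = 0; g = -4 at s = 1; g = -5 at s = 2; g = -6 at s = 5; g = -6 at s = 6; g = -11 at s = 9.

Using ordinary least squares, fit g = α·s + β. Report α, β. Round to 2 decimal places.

α = -0.89, β = -2.08

Sums needed: Σs·s = 147, Σs = 23, Σ1 = 6.
And Σs·g = -179, Σg = -33.
So AᵀA·[α, β]ᵀ = Aᵀg: [[147, 23]; [23, 6]]·[α, β]ᵀ = [-179, -33]ᵀ.
Determinant 147·6 − 23² = 353.
α = ((-179)·6 − 23·(-33))/353 = -315/353; β = (147·(-33) − 23·(-179))/353 = -734/353.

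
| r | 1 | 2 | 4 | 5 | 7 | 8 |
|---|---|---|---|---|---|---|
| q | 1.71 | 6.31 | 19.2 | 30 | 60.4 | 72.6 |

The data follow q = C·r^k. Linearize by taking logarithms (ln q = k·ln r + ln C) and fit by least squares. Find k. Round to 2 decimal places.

Taking logs, ln q = k·ln r + ln C, so regress ln q on ln r.
Over the data: Σln r = 7.7142, Σ(ln r)² = 13.1032, Σln q = 17.1207, Σln r·ln q = 27.7378.
Normal system: [[13.1032, 7.7142]; [7.7142, 6]]·[k, ln C]ᵀ = [27.7378, 17.1207]ᵀ.
Δ = 13.1032·6 − (7.7142)² = 19.1098; k = (27.7378·6 − 7.7142·17.1207)/19.1098 = 1.79769, ln C = (13.1032·17.1207 − 7.7142·27.7378)/19.1098 = 0.54215.

k = 1.80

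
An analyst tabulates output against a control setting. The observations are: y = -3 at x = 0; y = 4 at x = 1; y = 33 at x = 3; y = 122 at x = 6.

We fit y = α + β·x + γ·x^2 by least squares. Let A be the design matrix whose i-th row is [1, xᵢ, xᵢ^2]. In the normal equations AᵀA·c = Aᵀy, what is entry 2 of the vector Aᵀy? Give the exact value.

Entry 2 ↔ basis x, so (Aᵀy)_{2} = Σᵢ (x)·yᵢ = (0)·(-3) + (1)·(4) + (3)·(33) + (6)·(122) = 835.

835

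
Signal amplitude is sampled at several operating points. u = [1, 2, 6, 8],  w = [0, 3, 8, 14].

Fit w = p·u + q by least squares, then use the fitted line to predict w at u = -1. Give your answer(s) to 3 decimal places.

ŵ = -3.328

With design matrix X, XᵀX = [[105, 17]; [17, 4]] and Xᵀw = [166, 25]ᵀ.
Eliminating q: 4·(row 1) − 17·(row 2) gives 131·p = 4·166 − 17·25 = 239, so p = 239/131.
Then q = (25 − 17·(239/131))/4 = -197/131.
At u = -1: ŵ = (239/131)·(-1) + (-197/131)·(1) = -436/131.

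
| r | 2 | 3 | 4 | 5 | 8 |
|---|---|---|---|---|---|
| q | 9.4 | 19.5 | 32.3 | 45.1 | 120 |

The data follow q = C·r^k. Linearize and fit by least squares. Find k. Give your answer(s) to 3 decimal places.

Let Y = ln q. Fitting Y = k·ln r + ln C by least squares:
Σln r = 6.8669, Σ(ln r)² = 10.5236, Σln q = 17.2826, Σln r·ln q = 25.7194.
Equations: 10.5236·k + 6.8669·ln C = 25.7194;  6.8669·k + 5·ln C = 17.2826.
Δ = 10.5236·5 − (6.8669)² = 5.4631; k = (25.7194·5 − 6.8669·17.2826)/5.4631 = 1.81559, ln C = (10.5236·17.2826 − 6.8669·25.7194)/5.4631 = 0.96300.

k = 1.816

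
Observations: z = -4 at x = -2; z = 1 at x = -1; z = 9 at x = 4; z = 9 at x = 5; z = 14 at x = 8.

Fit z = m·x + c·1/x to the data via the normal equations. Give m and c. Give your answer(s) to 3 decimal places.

Compute the Gram sums: Σx·x = 110, Σx·1/x = 5, Σ1/x·1/x = 2189/1600.
For Mᵀz: Σx·z = 200, Σ1/x·z = 34/5.
So MᵀM·[m, c]ᵀ = Mᵀz: [[110, 5]; [5, 2189/1600]]·[m, c]ᵀ = [200, 34/5]ᵀ.
det = 110·(2189/1600) − 5² = 20079/160.
m = (200·(2189/1600) − 5·(34/5))/(20079/160) = 4260/2231; c = (110·(34/5) − 5·200)/(20079/160) = -4480/2231.

m = 1.909, c = -2.008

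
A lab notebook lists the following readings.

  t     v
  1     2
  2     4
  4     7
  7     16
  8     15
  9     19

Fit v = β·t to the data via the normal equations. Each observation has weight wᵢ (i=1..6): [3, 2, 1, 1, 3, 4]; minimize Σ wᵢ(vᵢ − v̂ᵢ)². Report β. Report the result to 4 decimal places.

The normal system XᵀWX·[β]ᵀ = XᵀWv is [[592]]·[β]ᵀ = [1206]ᵀ.
Hence β = 1206 / 592 ≈ 2.03716.

β = 2.0372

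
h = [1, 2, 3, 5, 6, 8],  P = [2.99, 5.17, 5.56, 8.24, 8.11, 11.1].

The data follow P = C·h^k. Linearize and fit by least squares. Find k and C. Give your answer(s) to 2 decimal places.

Taking logs, ln P = k·ln h + ln C, so regress ln P on ln h.
XᵀX = [[11.8122, 7.2724]; [7.2724, 6]], rhs = [15.1733, 11.0628]ᵀ  (here Σln h = 7.2724, Σ(ln h)² = 11.8122, Σln P = 11.0628, Σln h·ln P = 15.1733).
Δ = 11.8122·6 − (7.2724)² = 17.9853; k = (15.1733·6 − 7.2724·11.0628)/17.9853 = 0.58863, ln C = (11.8122·11.0628 − 7.2724·15.1733)/17.9853 = 1.13034, so C = exp(1.13034) = 3.09672.

k = 0.59, C = 3.10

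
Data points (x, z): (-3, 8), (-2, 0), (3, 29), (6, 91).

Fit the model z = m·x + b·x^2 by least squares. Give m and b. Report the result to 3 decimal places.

m = 3.481, b = 1.957

Compute the Gram sums: Σx·x = 58, Σx·x^2 = 208, Σx^2·x^2 = 1474.
And Σx·z = 609, Σx^2·z = 3609.
det = 58·1474 − 208² = 42228.
m = (609·1474 − 208·3609)/42228 = 24499/7038; b = (58·3609 − 208·609)/42228 = 13775/7038.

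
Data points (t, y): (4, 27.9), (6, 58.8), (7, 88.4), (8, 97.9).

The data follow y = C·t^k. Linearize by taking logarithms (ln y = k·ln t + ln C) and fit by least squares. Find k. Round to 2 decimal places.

k = 1.89

Taking logs, ln y = k·ln t + ln C, so regress ln y on ln t.
Σln t = 7.2034, Σ(ln t)² = 13.2429, Σln y = 16.4686, Σln t·ln y = 30.1677.
Equations: 13.2429·k + 7.2034·ln C = 30.1677;  7.2034·k + 4·ln C = 16.4686.
Δ = 13.2429·4 − (7.2034)² = 1.0824; k = (30.1677·4 − 7.2034·16.4686)/1.0824 = 1.88559, ln C = (13.2429·16.4686 − 7.2034·30.1677)/1.0824 = 0.72148.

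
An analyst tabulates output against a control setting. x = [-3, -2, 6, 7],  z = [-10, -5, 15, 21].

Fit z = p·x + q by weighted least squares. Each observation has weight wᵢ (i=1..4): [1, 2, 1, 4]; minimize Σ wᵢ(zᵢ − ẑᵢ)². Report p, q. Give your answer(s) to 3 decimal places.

p = 2.922, q = 0.012

Setting ∂/∂p … = 0 gives: 249·p + 27·q = 728;  27·p + 8·q = 79.
Δ = 249·8 − 27² = 1263.
p = (728·8 − 27·79)/1263 = 3691/1263; q = (249·79 − 27·728)/1263 = 5/421.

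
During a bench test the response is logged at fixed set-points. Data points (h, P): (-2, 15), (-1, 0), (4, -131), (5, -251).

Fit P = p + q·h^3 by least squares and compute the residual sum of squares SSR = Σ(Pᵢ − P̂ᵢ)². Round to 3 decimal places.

SSR = 2.745

With design matrix X, XᵀX = [[4, 180]; [180, 19786]] and XᵀP = [-367, -39879]ᵀ.
Δ = 4·19786 − 180² = 46744.
p = ((-367)·19786 − 180·(-39879))/46744 = -41621/23372; q = (4·(-39879) − 180·(-367))/46744 = -11682/5843.
Residuals: 18377/23372, -5107/23372, -29519/23372, 16249/23372; SSR = 64145/23372.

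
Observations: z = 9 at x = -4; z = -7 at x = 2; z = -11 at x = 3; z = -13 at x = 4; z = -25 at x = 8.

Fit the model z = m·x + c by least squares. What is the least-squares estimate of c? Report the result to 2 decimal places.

c = -2.04

From the data, Σx·x = 109, Σx = 13, Σ1 = 5.
For Aᵀz: Σx·z = -335, Σz = -47.
Determinant 109·5 − 13² = 376.
m = ((-335)·5 − 13·(-47))/376 = -133/47; c = (109·(-47) − 13·(-335))/376 = -96/47.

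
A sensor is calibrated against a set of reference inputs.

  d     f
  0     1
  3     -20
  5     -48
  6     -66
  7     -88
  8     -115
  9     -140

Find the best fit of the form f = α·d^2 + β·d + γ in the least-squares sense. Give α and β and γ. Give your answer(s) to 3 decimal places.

XᵀX·[α, β, γ]ᵀ = Xᵀf reads: 15060·α + 1952·β + 264·γ = -26768;  1952·α + 264·β + 38·γ = -3492;  264·α + 38·β + 7·γ = -476.
Row-reducing yields α = -16488/11081, β = -26105/11081, γ = 1434/1583.

α = -1.488, β = -2.356, γ = 0.906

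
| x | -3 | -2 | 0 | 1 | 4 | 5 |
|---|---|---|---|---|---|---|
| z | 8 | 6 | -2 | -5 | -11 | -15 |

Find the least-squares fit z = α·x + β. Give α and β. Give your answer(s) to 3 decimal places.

α = -2.836, β = -0.803

Forming MᵀM = [[55, 5]; [5, 6]] and Mᵀz = [-160, -19]ᵀ gives MᵀM·[α, β]ᵀ = Mᵀz.
Δ = 55·6 − 5² = 305.
α = ((-160)·6 − 5·(-19))/305 = -173/61; β = (55·(-19) − 5·(-160))/305 = -49/61.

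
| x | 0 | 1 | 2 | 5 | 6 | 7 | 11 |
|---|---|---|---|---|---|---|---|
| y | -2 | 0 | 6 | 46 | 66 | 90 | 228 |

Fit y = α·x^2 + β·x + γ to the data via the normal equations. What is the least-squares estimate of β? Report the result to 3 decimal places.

β = -0.153

Sums needed: Σx^2·x^2 = 18980, Σx^2·x = 2024, Σx^2 = 236, Σx·x = 236, Σx = 32, Σ1 = 7.
For Aᵀy: Σx^2·y = 35548, Σx·y = 3776, Σy = 434.
Solving the 3×3 system (Gaussian elimination) gives α = 11423/5979, β = -914/5979, γ = -3414/1993.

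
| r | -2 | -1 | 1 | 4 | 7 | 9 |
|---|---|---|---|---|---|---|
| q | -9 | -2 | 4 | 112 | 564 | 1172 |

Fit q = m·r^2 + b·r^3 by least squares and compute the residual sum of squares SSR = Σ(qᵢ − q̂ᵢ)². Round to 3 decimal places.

From the data, Σr^2·r^2 = 9236, Σr^2·r^3 = 76848, Σr^3·r^3 = 653252.
Right-hand side: Σr^2·q = 124326, Σr^3·q = 1055086.
Eliminating b: 653252·(row 1) − 76848·(row 2) gives 127820368·m = 653252·124326 − 76848·1055086 = 134959224, so m = 16869903/15977546.
Then b = (1055086 − 76848·(16869903/15977546))/653252 = 23821231/15977546.
Residuals: -10353839/7988773, -12501882/7988773, 11609525/7988773, -2496040/7988773, 7014232/7988773, -3227815/7988773; SSR = 58097603/7988773.

SSR = 7.272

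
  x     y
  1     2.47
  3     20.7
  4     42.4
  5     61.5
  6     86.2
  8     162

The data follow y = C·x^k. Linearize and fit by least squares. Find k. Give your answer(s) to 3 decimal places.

Linearized form: ln y = k·ln x + ln C. From the 6 transformed points,
AᵀA = [[13.2535, 7.9655]; [7.9655, 6]], rhs = [33.7176, 21.3448]ᵀ  (here Σln x = 7.9655, Σ(ln x)² = 13.2535, Σln y = 21.3448, Σln x·ln y = 33.7176).
Solving (det = 16.0713): k = 2.00870, ln C = 0.89073.

k = 2.009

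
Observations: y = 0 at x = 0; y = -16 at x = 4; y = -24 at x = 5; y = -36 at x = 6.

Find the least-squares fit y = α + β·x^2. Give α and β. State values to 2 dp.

α = 0.09, β = -0.99

Compute the Gram sums: Σ1 = 4, Σx^2 = 77, Σx^2·x^2 = 2177.
Moment sums: Σy = -76, Σx^2·y = -2152.
Normal equations: [[4, 77]; [77, 2177]]·[α, β]ᵀ = [-76, -2152]ᵀ.
Determinant 4·2177 − 77² = 2779.
α = ((-76)·2177 − 77·(-2152))/2779 = 36/397; β = (4·(-2152) − 77·(-76))/2779 = -2756/2779.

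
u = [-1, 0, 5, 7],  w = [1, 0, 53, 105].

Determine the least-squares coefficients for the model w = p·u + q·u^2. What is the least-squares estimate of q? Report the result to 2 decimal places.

Setting ∂/∂p … = 0 gives: 75·p + 467·q = 999;  467·p + 3027·q = 6471.
(Σu·u = 75, Σu·u^2 = 467, Σu^2·u^2 = 3027, Σu·w = 999, Σu^2·w = 6471.)
det = 75·3027 − 467² = 8936.
p = (999·3027 − 467·6471)/8936 = 252/1117; q = (75·6471 − 467·999)/8936 = 2349/1117.

q = 2.10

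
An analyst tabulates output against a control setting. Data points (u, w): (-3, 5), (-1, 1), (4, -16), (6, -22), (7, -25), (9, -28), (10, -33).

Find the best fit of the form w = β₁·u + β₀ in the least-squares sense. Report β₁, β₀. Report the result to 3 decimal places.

β₁ = -2.948, β₀ = -3.380

Forming MᵀM = [[292, 32]; [32, 7]] and Mᵀw = [-969, -118]ᵀ gives MᵀM·[β₁, β₀]ᵀ = Mᵀw.
Eliminating β₀: 7·(row 1) − 32·(row 2) gives 1020·β₁ = 7·(-969) − 32·(-118) = -3007, so β₁ = -3007/1020.
Then β₀ = ((-118) − 32·(-3007/1020))/7 = -862/255.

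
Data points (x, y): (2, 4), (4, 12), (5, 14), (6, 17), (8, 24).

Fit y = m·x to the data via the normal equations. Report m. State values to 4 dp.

m = 2.8966

Normal-equation sums: Σx·x = 145.
Moment sums: Σx·y = 420.
Normal equations: [[145]]·[m]ᵀ = [420]ᵀ.
m = 420/145 = 2.89655.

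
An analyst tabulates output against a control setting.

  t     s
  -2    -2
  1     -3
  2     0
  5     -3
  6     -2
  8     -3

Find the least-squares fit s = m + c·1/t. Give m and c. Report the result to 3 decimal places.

Sums needed: Σ1 = 6, Σ1/t = 179/120, Σ1/t·1/t = 22801/14400.
For Mᵀs: Σs = -13, Σ1/t·s = -397/120.
So MᵀM·[m, c]ᵀ = Mᵀs: [[6, 179/120]; [179/120, 22801/14400]]·[m, c]ᵀ = [-13, -397/120]ᵀ.
Determinant 6·(22801/14400) − (179/120)² = 20953/2880.
m = ((-13)·(22801/14400) − (179/120)·(-397/120))/(20953/2880) = -45070/20953; c = (6·(-397/120) − (179/120)·(-13))/(20953/2880) = -1320/20953.

m = -2.151, c = -0.063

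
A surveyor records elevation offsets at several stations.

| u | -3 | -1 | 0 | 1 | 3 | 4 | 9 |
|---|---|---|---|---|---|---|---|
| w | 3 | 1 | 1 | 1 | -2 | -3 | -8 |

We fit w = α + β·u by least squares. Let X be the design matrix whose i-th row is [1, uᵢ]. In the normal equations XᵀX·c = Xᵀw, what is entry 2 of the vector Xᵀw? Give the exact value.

-99

Entry 2 ↔ basis u, so (Xᵀw)_{2} = Σᵢ (u)·wᵢ = (-3)·(3) + (-1)·(1) + (0)·(1) + (1)·(1) + (3)·(-2) + (4)·(-3) + (9)·(-8) = -99.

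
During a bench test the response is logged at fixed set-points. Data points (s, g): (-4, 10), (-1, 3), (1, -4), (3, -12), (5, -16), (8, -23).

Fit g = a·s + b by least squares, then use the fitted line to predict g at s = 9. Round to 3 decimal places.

ĝ = -27.011

Entries of XᵀX: Σs·s = 116, Σs = 12, Σ1 = 6.
For Xᵀg: Σs·g = -347, Σg = -42.
det = 116·6 − 12² = 552.
a = ((-347)·6 − 12·(-42))/552 = -263/92; b = (116·(-42) − 12·(-347))/552 = -59/46.
At s = 9: ĝ = (-263/92)·(9) + (-59/46)·(1) = -2485/92.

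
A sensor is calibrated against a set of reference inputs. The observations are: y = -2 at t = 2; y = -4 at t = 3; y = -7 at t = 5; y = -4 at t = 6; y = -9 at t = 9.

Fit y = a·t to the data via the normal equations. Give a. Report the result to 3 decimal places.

Normal-equation sums: Σt·t = 155.
And Σt·y = -156.
Hence a = -156 / 155 ≈ -1.00645.

a = -1.006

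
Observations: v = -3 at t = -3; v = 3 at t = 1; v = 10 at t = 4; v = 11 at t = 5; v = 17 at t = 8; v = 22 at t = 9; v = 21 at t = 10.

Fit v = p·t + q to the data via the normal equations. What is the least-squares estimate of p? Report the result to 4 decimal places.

Compute the Gram sums: Σt·t = 296, Σt = 34, Σ1 = 7.
And Σt·v = 651, Σv = 81.
Normal equations: [[296, 34]; [34, 7]]·[p, q]ᵀ = [651, 81]ᵀ.
det = 296·7 − 34² = 916.
p = (651·7 − 34·81)/916 = 1803/916; q = (296·81 − 34·651)/916 = 921/458.

p = 1.9683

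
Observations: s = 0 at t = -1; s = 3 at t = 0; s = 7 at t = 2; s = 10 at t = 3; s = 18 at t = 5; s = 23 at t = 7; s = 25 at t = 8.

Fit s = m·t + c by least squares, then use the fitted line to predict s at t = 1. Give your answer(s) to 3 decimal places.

ŝ = 5.314

Forming MᵀM = [[152, 24]; [24, 7]] and Mᵀs = [495, 86]ᵀ gives MᵀM·[m, c]ᵀ = Mᵀs.
Eliminating c: 7·(row 1) − 24·(row 2) gives 488·m = 7·495 − 24·86 = 1401, so m = 1401/488.
Then c = (86 − 24·(1401/488))/7 = 149/61.
At t = 1: ŝ = (1401/488)·(1) + (149/61)·(1) = 2593/488.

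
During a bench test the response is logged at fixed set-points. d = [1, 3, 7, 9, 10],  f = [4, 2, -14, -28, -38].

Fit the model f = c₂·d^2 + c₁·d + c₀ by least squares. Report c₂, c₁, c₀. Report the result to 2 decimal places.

c₂ = -0.55, c₁ = 1.40, c₀ = 2.98

Compute the Gram sums: Σd^2·d^2 = 19044, Σd^2·d = 2100, Σd^2 = 240, Σd·d = 240, Σd = 30, Σ1 = 5.
And Σd^2·f = -6732, Σd·f = -720, Σf = -74.
Normal equations: [[19044, 2100, 240]; [2100, 240, 30]; [240, 30, 5]]·[c₂, c₁, c₀]ᵀ = [-6732, -720, -74]ᵀ.
Inverting the 3×3 Gram matrix, [c₂, c₁, c₀]ᵀ = [-6/11, 7/5, 164/55]ᵀ.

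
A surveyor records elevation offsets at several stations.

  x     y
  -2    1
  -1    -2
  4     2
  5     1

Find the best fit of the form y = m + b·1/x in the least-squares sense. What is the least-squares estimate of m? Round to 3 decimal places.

With design matrix A, AᵀA = [[4, -21/20]; [-21/20, 541/400]] and Aᵀy = [2, 11/5]ᵀ.
det = 4·(541/400) − (-21/20)² = 1723/400.
m = (2·(541/400) − (-21/20)·(11/5))/(1723/400) = 2006/1723; b = (4·(11/5) − (-21/20)·2)/(1723/400) = 4360/1723.

m = 1.164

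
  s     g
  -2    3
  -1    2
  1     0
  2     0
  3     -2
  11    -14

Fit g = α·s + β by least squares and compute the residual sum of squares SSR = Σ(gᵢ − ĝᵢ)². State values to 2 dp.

With design matrix X, XᵀX = [[140, 14]; [14, 6]] and Xᵀg = [-168, -11]ᵀ.
Determinant 140·6 − 14² = 644.
α = ((-168)·6 − 14·(-11))/644 = -61/46; β = (140·(-11) − 14·(-168))/644 = 29/23.
Residuals: -21/23, -27/46, 3/46, 32/23, 33/46, -31/46; SSR = 94/23.

SSR = 4.09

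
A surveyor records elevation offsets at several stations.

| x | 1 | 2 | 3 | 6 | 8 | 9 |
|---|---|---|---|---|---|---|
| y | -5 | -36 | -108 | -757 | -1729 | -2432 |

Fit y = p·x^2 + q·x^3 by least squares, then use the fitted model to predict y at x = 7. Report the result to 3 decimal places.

MᵀM·[p, q]ᵀ = Mᵀy reads: 12051·p + 99869·q = -336021;  99869·p + 841035·q = -2824897.
(Σx^2·x^2 = 12051, Σx^2·x^3 = 99869, Σx^3·x^3 = 841035, Σx^2·y = -336021, Σx^3·y = -2824897.)
Eliminating q: 841035·(row 1) − 99869·(row 2) gives 161495624·p = 841035·(-336021) − 99869·(-2824897) = -485783242, so p = -242891621/80747812.
Then q = ((-2824897) − 99869·(-242891621/80747812))/841035 = -242376249/80747812.
At x = 7: ŷ = (-242891621/80747812)·(49) + (-242376249/80747812)·(343) = -23759185709/20186953.

ŷ = -1176.957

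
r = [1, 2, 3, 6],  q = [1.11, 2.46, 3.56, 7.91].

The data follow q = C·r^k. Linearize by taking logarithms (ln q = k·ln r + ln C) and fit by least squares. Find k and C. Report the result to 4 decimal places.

Taking logs, ln q = k·ln r + ln C, so regress ln q on ln r.
Σln r = 3.5835, Σ(ln r)² = 4.8978, Σln q = 4.3424, Σln r·ln q = 5.7245.
Equations: 4.8978·k + 3.5835·ln C = 5.7245;  3.5835·k + 4·ln C = 4.3424.
Δ = 4.8978·4 − (3.5835)² = 6.7496; k = (5.7245·4 − 3.5835·4.3424)/6.7496 = 1.08701, ln C = (4.8978·4.3424 − 3.5835·5.7245)/6.7496 = 0.11177, so C = exp(0.11177) = 1.11825.

k = 1.0870, C = 1.1183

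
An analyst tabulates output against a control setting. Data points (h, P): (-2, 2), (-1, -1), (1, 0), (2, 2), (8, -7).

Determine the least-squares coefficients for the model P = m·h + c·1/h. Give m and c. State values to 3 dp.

Entries of MᵀM: Σh·h = 74, Σh·1/h = 5, Σ1/h·1/h = 161/64.
For MᵀP: Σh·P = -55, Σ1/h·P = 1/8.
So MᵀM·[m, c]ᵀ = MᵀP: [[74, 5]; [5, 161/64]]·[m, c]ᵀ = [-55, 1/8]ᵀ.
Δ = 74·(161/64) − 5² = 5157/32.
m = ((-55)·(161/64) − 5·(1/8))/(5157/32) = -2965/3438; c = (74·(1/8) − 5·(-55))/(5157/32) = 3032/1719.

m = -0.862, c = 1.764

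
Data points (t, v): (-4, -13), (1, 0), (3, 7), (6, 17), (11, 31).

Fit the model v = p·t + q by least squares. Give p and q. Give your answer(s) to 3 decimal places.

Setting ∂/∂p … = 0 gives: 183·p + 17·q = 516;  17·p + 5·q = 42.
Δ = 183·5 − 17² = 626.
p = (516·5 − 17·42)/626 = 933/313; q = (183·42 − 17·516)/626 = -543/313.

p = 2.981, q = -1.735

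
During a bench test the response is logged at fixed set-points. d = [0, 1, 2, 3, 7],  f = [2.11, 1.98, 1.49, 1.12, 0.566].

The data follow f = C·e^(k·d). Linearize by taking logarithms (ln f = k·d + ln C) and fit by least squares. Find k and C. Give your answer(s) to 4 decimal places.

Let Y = ln f. Fitting Y = k·d + ln C by least squares:
Σd = 13.0000, Σ(d)² = 63.0000, Σln f = 1.3727, Σd·ln f = -2.1635.
Equations: 63.0000·k + 13.0000·ln C = -2.1635;  13.0000·k + 5·ln C = 1.3727.
Δ = 63.0000·5 − (13.0000)² = 146.0000; k = (-2.1635·5 − 13.0000·1.3727)/146.0000 = -0.19632, ln C = (63.0000·1.3727 − 13.0000·-2.1635)/146.0000 = 0.78498, so C = exp(0.78498) = 2.19237.

k = -0.1963, C = 2.1924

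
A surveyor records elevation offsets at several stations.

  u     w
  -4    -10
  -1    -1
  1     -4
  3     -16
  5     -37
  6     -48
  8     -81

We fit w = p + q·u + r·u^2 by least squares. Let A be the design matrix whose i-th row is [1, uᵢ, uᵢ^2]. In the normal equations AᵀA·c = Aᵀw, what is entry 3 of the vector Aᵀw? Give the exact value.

-8146

Entry 3 ↔ basis u^2, so (Aᵀw)_{3} = Σᵢ (u^2)·wᵢ = (16)·(-10) + (1)·(-1) + (1)·(-4) + (9)·(-16) + (25)·(-37) + (36)·(-48) + (64)·(-81) = -8146.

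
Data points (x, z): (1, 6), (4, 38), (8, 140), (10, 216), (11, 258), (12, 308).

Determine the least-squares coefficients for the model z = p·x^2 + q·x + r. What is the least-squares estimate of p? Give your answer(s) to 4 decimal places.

Forming MᵀM = [[49730, 4636, 446]; [4636, 446, 46]; [446, 46, 6]] and Mᵀz = [106744, 9972, 966]ᵀ gives MᵀM·[p, q, r]ᵀ = Mᵀz.
Solving the 3×3 system (Gaussian elimination) gives p = 20837/10041, q = 22153/50205, r = 56249/16735.

p = 2.0752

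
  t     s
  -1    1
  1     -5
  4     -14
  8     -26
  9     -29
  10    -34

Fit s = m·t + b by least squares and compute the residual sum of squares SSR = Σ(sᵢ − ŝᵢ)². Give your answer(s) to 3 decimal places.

Normal-equation sums: Σt·t = 263, Σt = 31, Σ1 = 6.
And Σt·s = -871, Σs = -107.
So AᵀA·[m, b]ᵀ = Aᵀs: [[263, 31]; [31, 6]]·[m, b]ᵀ = [-871, -107]ᵀ.
det = 263·6 − 31² = 617.
m = ((-871)·6 − 31·(-107))/617 = -1909/617; b = (263·(-107) − 31·(-871))/617 = -1140/617.
Residuals: -152/617, -36/617, 138/617, 370/617, 428/617, -748/617; SSR = 1496/617.

SSR = 2.425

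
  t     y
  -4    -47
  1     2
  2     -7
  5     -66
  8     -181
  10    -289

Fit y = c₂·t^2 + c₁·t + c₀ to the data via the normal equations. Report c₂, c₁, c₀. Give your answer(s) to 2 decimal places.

Sums needed: Σt^2·t^2 = 14994, Σt^2·t = 1582, Σt^2 = 210, Σt·t = 210, Σt = 22, Σ1 = 6.
Right-hand side: Σt^2·y = -42912, Σt·y = -4492, Σy = -588.
AᵀA·[c₂, c₁, c₀]ᵀ = Aᵀy becomes [[14994, 1582, 210]; [1582, 210, 22]; [210, 22, 6]]·[c₂, c₁, c₀]ᵀ = [-42912, -4492, -588]ᵀ.
Inverting the 3×3 Gram matrix, [c₂, c₁, c₀]ᵀ = [-4131/1372, 165/196, 421/98]ᵀ.

c₂ = -3.01, c₁ = 0.84, c₀ = 4.30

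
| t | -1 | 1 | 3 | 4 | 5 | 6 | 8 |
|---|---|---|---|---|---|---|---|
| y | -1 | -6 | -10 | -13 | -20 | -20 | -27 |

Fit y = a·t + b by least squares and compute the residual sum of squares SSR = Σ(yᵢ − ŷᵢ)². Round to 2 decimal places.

MᵀM·[a, b]ᵀ = Mᵀy reads: 152·a + 26·b = -523;  26·a + 7·b = -97.
(Σt·t = 152, Σt = 26, Σ1 = 7, Σt·y = -523, Σy = -97.)
Δ = 152·7 − 26² = 388.
a = ((-523)·7 − 26·(-97))/388 = -1139/388; b = (152·(-97) − 26·(-523))/388 = -573/194.
Residuals: -381/388, -43/388, 683/388, 329/194, -919/388, 55/97, -109/194; SSR = 5121/388.

SSR = 13.20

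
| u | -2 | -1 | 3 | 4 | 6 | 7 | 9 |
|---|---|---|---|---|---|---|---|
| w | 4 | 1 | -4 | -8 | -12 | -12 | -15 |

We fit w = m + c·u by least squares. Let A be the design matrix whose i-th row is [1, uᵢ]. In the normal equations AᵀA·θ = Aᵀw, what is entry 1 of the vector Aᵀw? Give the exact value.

-46

Entry 1 ↔ basis 1, so (Aᵀw)_{1} = Σᵢ wᵢ = (1)·(4) + (1)·(1) + (1)·(-4) + (1)·(-8) + (1)·(-12) + (1)·(-12) + (1)·(-15) = -46.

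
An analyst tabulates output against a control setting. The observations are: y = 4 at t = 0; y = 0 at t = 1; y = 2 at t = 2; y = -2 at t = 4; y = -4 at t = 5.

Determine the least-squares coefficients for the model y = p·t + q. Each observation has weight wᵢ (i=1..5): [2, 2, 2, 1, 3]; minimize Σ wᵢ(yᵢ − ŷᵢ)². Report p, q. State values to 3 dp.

Sums needed: Σwᵢ·t·t = 101, Σwᵢ·t = 25, Σwᵢ·1 = 10.
For AᵀWy: Σwᵢ·t·y = -60, Σwᵢ·y = -2.
AᵀWA·[p, q]ᵀ = AᵀWy becomes [[101, 25]; [25, 10]]·[p, q]ᵀ = [-60, -2]ᵀ.
Determinant 101·10 − 25² = 385.
p = ((-60)·10 − 25·(-2))/385 = -10/7; q = (101·(-2) − 25·(-60))/385 = 118/35.

p = -1.429, q = 3.371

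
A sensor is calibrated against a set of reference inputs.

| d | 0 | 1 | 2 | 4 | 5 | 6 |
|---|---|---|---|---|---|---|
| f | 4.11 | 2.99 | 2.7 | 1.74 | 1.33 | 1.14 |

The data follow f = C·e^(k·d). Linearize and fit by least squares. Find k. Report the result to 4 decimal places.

k = -0.2110

With ln fᵢ as the transformed response and dᵢ as the regressor:
XᵀX = [[82.0000, 18.0000]; [18.0000, 6]], rhs = [7.5094, 4.4720]ᵀ  (here Σd = 18.0000, Σ(d)² = 82.0000, Σln f = 4.4720, Σd·ln f = 7.5094).
Δ = 82.0000·6 − (18.0000)² = 168.0000; k = (7.5094·6 − 18.0000·4.4720)/168.0000 = -0.21095, ln C = (82.0000·4.4720 − 18.0000·7.5094)/168.0000 = 1.37821.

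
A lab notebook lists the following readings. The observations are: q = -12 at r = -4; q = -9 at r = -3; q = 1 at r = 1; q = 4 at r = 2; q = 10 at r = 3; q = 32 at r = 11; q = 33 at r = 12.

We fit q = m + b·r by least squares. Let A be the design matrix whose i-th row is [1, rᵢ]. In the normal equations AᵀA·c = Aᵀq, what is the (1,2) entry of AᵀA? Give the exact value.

22

Row 1 ↔ basis 1, column 2 ↔ basis r, so (AᵀA)_{1,2} = Σᵢ r = (1)·(-4) + (1)·(-3) + (1)·(1) + (1)·(2) + (1)·(3) + (1)·(11) + (1)·(12) = 22.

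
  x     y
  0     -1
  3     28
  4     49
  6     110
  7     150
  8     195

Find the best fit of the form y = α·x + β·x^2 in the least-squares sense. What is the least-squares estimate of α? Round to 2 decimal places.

MᵀM·[α, β]ᵀ = Mᵀy reads: 174·α + 1162·β = 3550;  1162·α + 8130·β = 24826.
det = 174·8130 − 1162² = 64376.
α = (3550·8130 − 1162·24826)/64376 = 1711/8047; β = (174·24826 − 1162·3550)/64376 = 24328/8047.

α = 0.21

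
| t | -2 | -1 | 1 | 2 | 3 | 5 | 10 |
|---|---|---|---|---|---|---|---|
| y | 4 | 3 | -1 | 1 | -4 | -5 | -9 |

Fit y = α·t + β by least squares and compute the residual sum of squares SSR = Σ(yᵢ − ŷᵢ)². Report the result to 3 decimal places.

SSR = 10.762

Compute the Gram sums: Σt·t = 144, Σt = 18, Σ1 = 7.
Right-hand side: Σt·y = -137, Σy = -11.
MᵀM·[α, β]ᵀ = Mᵀy becomes [[144, 18]; [18, 7]]·[α, β]ᵀ = [-137, -11]ᵀ.
Eliminating β: 7·(row 1) − 18·(row 2) gives 684·α = 7·(-137) − 18·(-11) = -761, so α = -761/684.
Then β = ((-11) − 18·(-761/684))/7 = 49/38.
Residuals: 83/171, 409/684, -805/684, 331/171, -445/228, -497/684, 143/171; SSR = 7361/684.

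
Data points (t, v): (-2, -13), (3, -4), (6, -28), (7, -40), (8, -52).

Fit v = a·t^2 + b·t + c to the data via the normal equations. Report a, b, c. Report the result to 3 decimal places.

a = -1.122, b = 2.701, c = -2.924

Normal-equation sums: Σt^2·t^2 = 7890, Σt^2·t = 1090, Σt^2 = 162, Σt·t = 162, Σt = 22, Σ1 = 5.
Moment sums: Σt^2·v = -6384, Σt·v = -850, Σv = -137.
Row-reducing yields a = -5997/5344, b = 14433/5344, c = -3907/1336.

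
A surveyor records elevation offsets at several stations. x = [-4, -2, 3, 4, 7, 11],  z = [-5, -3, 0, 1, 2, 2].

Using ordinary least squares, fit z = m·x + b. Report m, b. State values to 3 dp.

Entries of MᵀM: Σx·x = 215, Σx = 19, Σ1 = 6.
Right-hand side: Σx·z = 66, Σz = -3.
Normal equations: [[215, 19]; [19, 6]]·[m, b]ᵀ = [66, -3]ᵀ.
Eliminating b: 6·(row 1) − 19·(row 2) gives 929·m = 6·66 − 19·(-3) = 453, so m = 453/929.
Then b = ((-3) − 19·(453/929))/6 = -1899/929.

m = 0.488, b = -2.044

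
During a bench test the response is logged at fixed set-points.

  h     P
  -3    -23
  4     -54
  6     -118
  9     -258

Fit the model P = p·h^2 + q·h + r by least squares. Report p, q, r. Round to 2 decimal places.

p = -3.02, q = -1.45, r = -0.09

The normal system XᵀX·[p, q, r]ᵀ = XᵀP is [[8194, 982, 142]; [982, 142, 16]; [142, 16, 4]]·[p, q, r]ᵀ = [-26217, -3177, -453]ᵀ.
Inverting the 3×3 Gram matrix, [p, q, r]ᵀ = [-611/202, -146/101, -9/101]ᵀ.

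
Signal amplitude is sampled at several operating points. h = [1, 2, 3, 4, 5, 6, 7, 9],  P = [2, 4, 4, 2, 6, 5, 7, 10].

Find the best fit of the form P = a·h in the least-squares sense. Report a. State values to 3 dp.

XᵀX·[a]ᵀ = XᵀP reads: 221·a = 229.
(Σh·h = 221, Σh·P = 229.)
Hence a = 229 / 221 ≈ 1.0362.

a = 1.036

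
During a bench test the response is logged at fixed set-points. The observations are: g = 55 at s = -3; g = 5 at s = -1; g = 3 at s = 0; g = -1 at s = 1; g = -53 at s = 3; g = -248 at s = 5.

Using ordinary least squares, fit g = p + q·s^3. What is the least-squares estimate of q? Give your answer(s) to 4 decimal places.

q = -1.9987

From the data, Σ1 = 6, Σs^3 = 125, Σs^3·s^3 = 17085.
Moment sums: Σg = -239, Σs^3·g = -33922.
Normal equations: [[6, 125]; [125, 17085]]·[p, q]ᵀ = [-239, -33922]ᵀ.
Eliminating q: 17085·(row 1) − 125·(row 2) gives 86885·p = 17085·(-239) − 125·(-33922) = 156935, so p = 31387/17377.
Then q = ((-33922) − 125·(31387/17377))/17085 = -173657/86885.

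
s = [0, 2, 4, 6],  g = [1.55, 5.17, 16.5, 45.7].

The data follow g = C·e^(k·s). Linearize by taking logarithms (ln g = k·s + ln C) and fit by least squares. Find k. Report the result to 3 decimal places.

With ln gᵢ as the transformed response and sᵢ as the regressor:
Sums: Σs = 12.0000, Σ(s)² = 56.0000, Σln g = 8.7066, Σs·ln g = 37.4318.
Normal system: [[56.0000, 12.0000]; [12.0000, 4]]·[k, ln C]ᵀ = [37.4318, 8.7066]ᵀ.
Slope k = (n·Σs·ln g − Σs·Σln g)/(n·Σ(s)² − (Σs)²) = (4·37.4318 − 12.0000·8.7066)/80.0000 = 0.56560; ln C = (Σln g − k·Σs)/n = 0.47984.

k = 0.566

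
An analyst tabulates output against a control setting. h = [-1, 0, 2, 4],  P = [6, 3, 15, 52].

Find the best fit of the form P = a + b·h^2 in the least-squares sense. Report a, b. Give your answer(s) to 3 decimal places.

a = 2.903, b = 3.066

Setting ∂/∂a … = 0 gives: 4·a + 21·b = 76;  21·a + 273·b = 898.
det = 4·273 − 21² = 651.
a = (76·273 − 21·898)/651 = 90/31; b = (4·898 − 21·76)/651 = 1996/651.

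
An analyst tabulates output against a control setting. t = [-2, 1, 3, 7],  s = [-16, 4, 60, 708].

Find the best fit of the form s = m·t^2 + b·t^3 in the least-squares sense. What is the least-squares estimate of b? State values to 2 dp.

b = 1.99

Compute the Gram sums: Σt^2·t^2 = 2499, Σt^2·t^3 = 17019, Σt^3·t^3 = 118443.
Right-hand side: Σt^2·s = 35172, Σt^3·s = 244596.
Normal equations: [[2499, 17019]; [17019, 118443]]·[m, b]ᵀ = [35172, 244596]ᵀ.
Determinant 2499·118443 − 17019² = 6342696.
m = (35172·118443 − 17019·244596)/6342696 = 43026/88093; b = (2499·244596 − 17019·35172)/6342696 = 175738/88093.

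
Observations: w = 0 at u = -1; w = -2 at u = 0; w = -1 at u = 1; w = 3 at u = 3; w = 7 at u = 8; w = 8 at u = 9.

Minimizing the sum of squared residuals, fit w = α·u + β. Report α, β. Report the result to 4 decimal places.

α = 0.9627, β = -0.7090

The normal equations are: 156·α + 20·β = 136;  20·α + 6·β = 15.
Δ = 156·6 − 20² = 536.
α = (136·6 − 20·15)/536 = 129/134; β = (156·15 − 20·136)/536 = -95/134.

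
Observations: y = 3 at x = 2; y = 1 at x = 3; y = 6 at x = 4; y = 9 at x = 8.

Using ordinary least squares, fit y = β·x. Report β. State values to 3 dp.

Compute the Gram sums: Σx·x = 93.
For Mᵀy: Σx·y = 105.
MᵀM·[β]ᵀ = Mᵀy becomes [[93]]·[β]ᵀ = [105]ᵀ.
Hence β = 105 / 93 ≈ 1.12903.

β = 1.129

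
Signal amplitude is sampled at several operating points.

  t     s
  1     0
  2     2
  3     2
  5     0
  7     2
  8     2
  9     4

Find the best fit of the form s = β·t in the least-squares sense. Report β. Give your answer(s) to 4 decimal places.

β = 0.3262

Normal-equation sums: Σt·t = 233.
For Aᵀs: Σt·s = 76.
Normal equations: [[233]]·[β]ᵀ = [76]ᵀ.
β = 76/233 = 0.32618.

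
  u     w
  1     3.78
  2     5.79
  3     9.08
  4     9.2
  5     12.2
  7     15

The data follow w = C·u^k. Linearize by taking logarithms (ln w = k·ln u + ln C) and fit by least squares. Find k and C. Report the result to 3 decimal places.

k = 0.715, C = 3.735

Linearized form: ln w = k·ln u + ln C. From the 6 transformed points,
Sums: Σln u = 6.7334, Σ(ln u)² = 9.9861, Σln w = 12.7206, Σln u·ln w = 16.0129.
Normal system: [[9.9861, 6.7334]; [6.7334, 6]]·[k, ln C]ᵀ = [16.0129, 12.7206]ᵀ.
Slope k = (n·Σln u·ln w − Σln u·Σln w)/(n·Σ(ln u)² − (Σln u)²) = (6·16.0129 − 6.7334·12.7206)/14.5777 = 0.71508; ln C = (Σln w − k·Σln u)/n = 1.31762, so C = exp(1.31762) = 3.73452.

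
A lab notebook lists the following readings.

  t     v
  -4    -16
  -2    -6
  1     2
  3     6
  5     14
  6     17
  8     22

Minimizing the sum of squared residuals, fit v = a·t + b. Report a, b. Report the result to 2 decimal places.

Setting ∂/∂a … = 0 gives: 155·a + 17·b = 444;  17·a + 7·b = 39.
(Σt·t = 155, Σt = 17, Σ1 = 7, Σt·v = 444, Σv = 39.)
Δ = 155·7 − 17² = 796.
a = (444·7 − 17·39)/796 = 2445/796; b = (155·39 − 17·444)/796 = -1503/796.

a = 3.07, b = -1.89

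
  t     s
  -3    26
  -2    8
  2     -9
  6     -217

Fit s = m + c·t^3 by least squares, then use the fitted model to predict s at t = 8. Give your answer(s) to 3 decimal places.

ŝ = -513.416

With design matrix A, AᵀA = [[4, 189]; [189, 47513]] and Aᵀs = [-192, -47710]ᵀ.
Determinant 4·47513 − 189² = 154331.
m = ((-192)·47513 − 189·(-47710))/154331 = -105306/154331; c = (4·(-47710) − 189·(-192))/154331 = -154552/154331.
At t = 8: ŝ = (-105306/154331)·(1) + (-154552/154331)·(512) = -79235930/154331.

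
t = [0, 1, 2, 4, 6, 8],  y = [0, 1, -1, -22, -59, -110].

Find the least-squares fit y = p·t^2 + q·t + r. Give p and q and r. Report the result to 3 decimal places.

Forming XᵀX = [[5665, 801, 121]; [801, 121, 21]; [121, 21, 6]] and Xᵀy = [-9519, -1323, -191]ᵀ gives XᵀX·[p, q, r]ᵀ = Xᵀy.
Row-reducing yields p = -6635/3202, q = 43053/16010, r = 4346/8005.

p = -2.072, q = 2.689, r = 0.543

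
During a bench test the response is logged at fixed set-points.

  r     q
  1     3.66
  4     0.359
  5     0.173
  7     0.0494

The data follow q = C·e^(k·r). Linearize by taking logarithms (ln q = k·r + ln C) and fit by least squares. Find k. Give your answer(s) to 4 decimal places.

Linearized form: ln q = k·r + ln C. From the 4 transformed points,
Sums: Σr = 17.0000, Σ(r)² = 91.0000, Σln q = -4.4892, Σr·ln q = -32.6272.
Normal system: [[91.0000, 17.0000]; [17.0000, 4]]·[k, ln C]ᵀ = [-32.6272, -4.4892]ᵀ.
Solving (det = 75.0000): k = -0.72256, ln C = 1.94856.

k = -0.7226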